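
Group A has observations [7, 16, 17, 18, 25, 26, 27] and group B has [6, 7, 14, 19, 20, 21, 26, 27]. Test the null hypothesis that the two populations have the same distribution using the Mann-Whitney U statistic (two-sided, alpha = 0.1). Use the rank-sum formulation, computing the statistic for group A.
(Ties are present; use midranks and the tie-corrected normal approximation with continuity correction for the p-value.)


Step 1: Combine and sort all 15 observations; assign midranks.
sorted (value, group): (6,Y), (7,X), (7,Y), (14,Y), (16,X), (17,X), (18,X), (19,Y), (20,Y), (21,Y), (25,X), (26,X), (26,Y), (27,X), (27,Y)
ranks: 6->1, 7->2.5, 7->2.5, 14->4, 16->5, 17->6, 18->7, 19->8, 20->9, 21->10, 25->11, 26->12.5, 26->12.5, 27->14.5, 27->14.5
Step 2: Rank sum for X: R1 = 2.5 + 5 + 6 + 7 + 11 + 12.5 + 14.5 = 58.5.
Step 3: U_X = R1 - n1(n1+1)/2 = 58.5 - 7*8/2 = 58.5 - 28 = 30.5.
       U_Y = n1*n2 - U_X = 56 - 30.5 = 25.5.
Step 4: Ties are present, so use the tie-corrected normal approximation (with continuity correction) for the p-value.
Step 5: p-value = 0.816478; compare to alpha = 0.1. fail to reject H0.

U_X = 30.5, p = 0.816478, fail to reject H0 at alpha = 0.1.


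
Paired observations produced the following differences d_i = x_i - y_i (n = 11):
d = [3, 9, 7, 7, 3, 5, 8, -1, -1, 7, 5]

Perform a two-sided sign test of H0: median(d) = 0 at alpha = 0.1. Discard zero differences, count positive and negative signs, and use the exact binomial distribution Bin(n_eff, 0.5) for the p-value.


Step 1: Discard zero differences. Original n = 11; n_eff = number of nonzero differences = 11.
Nonzero differences (with sign): +3, +9, +7, +7, +3, +5, +8, -1, -1, +7, +5
Step 2: Count signs: positive = 9, negative = 2.
Step 3: Under H0: P(positive) = 0.5, so the number of positives S ~ Bin(11, 0.5).
Step 4: Two-sided exact p-value = sum of Bin(11,0.5) probabilities at or below the observed probability = 0.065430.
Step 5: alpha = 0.1. reject H0.

n_eff = 11, pos = 9, neg = 2, p = 0.065430, reject H0.


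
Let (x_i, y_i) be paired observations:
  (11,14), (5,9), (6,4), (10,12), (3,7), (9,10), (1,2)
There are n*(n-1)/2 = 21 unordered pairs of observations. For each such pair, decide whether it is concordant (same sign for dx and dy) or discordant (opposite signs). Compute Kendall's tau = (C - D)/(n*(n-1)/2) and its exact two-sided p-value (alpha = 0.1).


Step 1: Enumerate the 21 unordered pairs (i,j) with i<j and classify each by sign(x_j-x_i) * sign(y_j-y_i).
  (1,2):dx=-6,dy=-5->C; (1,3):dx=-5,dy=-10->C; (1,4):dx=-1,dy=-2->C; (1,5):dx=-8,dy=-7->C
  (1,6):dx=-2,dy=-4->C; (1,7):dx=-10,dy=-12->C; (2,3):dx=+1,dy=-5->D; (2,4):dx=+5,dy=+3->C
  (2,5):dx=-2,dy=-2->C; (2,6):dx=+4,dy=+1->C; (2,7):dx=-4,dy=-7->C; (3,4):dx=+4,dy=+8->C
  (3,5):dx=-3,dy=+3->D; (3,6):dx=+3,dy=+6->C; (3,7):dx=-5,dy=-2->C; (4,5):dx=-7,dy=-5->C
  (4,6):dx=-1,dy=-2->C; (4,7):dx=-9,dy=-10->C; (5,6):dx=+6,dy=+3->C; (5,7):dx=-2,dy=-5->C
  (6,7):dx=-8,dy=-8->C
Step 2: C = 19, D = 2, total pairs = 21.
Step 3: tau = (C - D)/(n(n-1)/2) = (19 - 2)/21 = 0.809524.
Step 4: Exact two-sided p-value (enumerate n! = 5040 permutations of y under H0): p = 0.010714.
Step 5: alpha = 0.1. reject H0.

tau_b = 0.8095 (C=19, D=2), p = 0.010714, reject H0.


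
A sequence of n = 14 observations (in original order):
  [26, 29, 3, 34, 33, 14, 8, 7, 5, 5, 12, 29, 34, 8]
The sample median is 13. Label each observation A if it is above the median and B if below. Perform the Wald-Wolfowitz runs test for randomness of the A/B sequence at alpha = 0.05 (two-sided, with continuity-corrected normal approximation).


Step 1: Compute median = 13; label A = above, B = below.
Labels in order: AABAAABBBBBAAB  (n_A = 7, n_B = 7)
Step 2: Count runs R = 6.
Step 3: Under H0 (random ordering), E[R] = 2*n_A*n_B/(n_A+n_B) + 1 = 2*7*7/14 + 1 = 8.0000.
        Var[R] = 2*n_A*n_B*(2*n_A*n_B - n_A - n_B) / ((n_A+n_B)^2 * (n_A+n_B-1)) = 8232/2548 = 3.2308.
        SD[R] = 1.7974.
Step 4: Continuity-corrected z = (R + 0.5 - E[R]) / SD[R] = (6 + 0.5 - 8.0000) / 1.7974 = -0.8345.
Step 5: Two-sided p-value via normal approximation = 2*(1 - Phi(|z|)) = 0.403986.
Step 6: alpha = 0.05. fail to reject H0.

R = 6, z = -0.8345, p = 0.403986, fail to reject H0.


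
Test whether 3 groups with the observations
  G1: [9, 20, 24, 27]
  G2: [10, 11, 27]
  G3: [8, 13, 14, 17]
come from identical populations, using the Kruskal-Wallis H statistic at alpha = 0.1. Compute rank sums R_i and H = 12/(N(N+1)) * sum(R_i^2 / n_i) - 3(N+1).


Step 1: Combine all N = 11 observations and assign midranks.
sorted (value, group, rank): (8,G3,1), (9,G1,2), (10,G2,3), (11,G2,4), (13,G3,5), (14,G3,6), (17,G3,7), (20,G1,8), (24,G1,9), (27,G1,10.5), (27,G2,10.5)
Step 2: Sum ranks within each group.
R_1 = 29.5 (n_1 = 4)
R_2 = 17.5 (n_2 = 3)
R_3 = 19 (n_3 = 4)
Step 3: H = 12/(N(N+1)) * sum(R_i^2/n_i) - 3(N+1)
     = 12/(11*12) * (29.5^2/4 + 17.5^2/3 + 19^2/4) - 3*12
     = 0.090909 * 409.896 - 36
     = 1.263258.
Step 4: Ties present; correction factor C = 1 - 6/(11^3 - 11) = 0.995455. Corrected H = 1.263258 / 0.995455 = 1.269026.
Step 5: Under H0, H ~ chi^2(2); p-value = 0.530194.
Step 6: alpha = 0.1. fail to reject H0.

H = 1.2690, df = 2, p = 0.530194, fail to reject H0.


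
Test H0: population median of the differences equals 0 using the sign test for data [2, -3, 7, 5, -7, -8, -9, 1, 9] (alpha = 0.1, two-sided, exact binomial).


Step 1: Discard zero differences. Original n = 9; n_eff = number of nonzero differences = 9.
Nonzero differences (with sign): +2, -3, +7, +5, -7, -8, -9, +1, +9
Step 2: Count signs: positive = 5, negative = 4.
Step 3: Under H0: P(positive) = 0.5, so the number of positives S ~ Bin(9, 0.5).
Step 4: Two-sided exact p-value = sum of Bin(9,0.5) probabilities at or below the observed probability = 1.000000.
Step 5: alpha = 0.1. fail to reject H0.

n_eff = 9, pos = 5, neg = 4, p = 1.000000, fail to reject H0.


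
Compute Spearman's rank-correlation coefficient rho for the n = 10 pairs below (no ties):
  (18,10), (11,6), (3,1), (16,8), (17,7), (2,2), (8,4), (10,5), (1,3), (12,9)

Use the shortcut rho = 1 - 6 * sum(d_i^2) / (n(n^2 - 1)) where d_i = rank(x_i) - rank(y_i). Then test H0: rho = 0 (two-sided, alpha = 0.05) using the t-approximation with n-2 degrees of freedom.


Step 1: Rank x and y separately (midranks; no ties here).
rank(x): 18->10, 11->6, 3->3, 16->8, 17->9, 2->2, 8->4, 10->5, 1->1, 12->7
rank(y): 10->10, 6->6, 1->1, 8->8, 7->7, 2->2, 4->4, 5->5, 3->3, 9->9
Step 2: d_i = R_x(i) - R_y(i); compute d_i^2.
  (10-10)^2=0, (6-6)^2=0, (3-1)^2=4, (8-8)^2=0, (9-7)^2=4, (2-2)^2=0, (4-4)^2=0, (5-5)^2=0, (1-3)^2=4, (7-9)^2=4
sum(d^2) = 16.
Step 3: rho = 1 - 6*16 / (10*(10^2 - 1)) = 1 - 96/990 = 0.903030.
Step 4: Under H0, t = rho * sqrt((n-2)/(1-rho^2)) = 5.9457 ~ t(8).
Step 5: Two-sided p-value from the t-distribution with 8 df = 0.000344.
Step 6: alpha = 0.05. reject H0.

rho = 0.9030, p = 0.000344, reject H0 at alpha = 0.05.


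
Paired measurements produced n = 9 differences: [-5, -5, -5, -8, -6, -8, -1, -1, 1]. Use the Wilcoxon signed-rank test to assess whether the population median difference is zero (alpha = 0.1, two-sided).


Step 1: Drop any zero differences (none here) and take |d_i|.
|d| = [5, 5, 5, 8, 6, 8, 1, 1, 1]
Step 2: Midrank |d_i| (ties get averaged ranks).
ranks: |5|->5, |5|->5, |5|->5, |8|->8.5, |6|->7, |8|->8.5, |1|->2, |1|->2, |1|->2
Step 3: Attach original signs; sum ranks with positive sign and with negative sign.
W+ = 2 = 2
W- = 5 + 5 + 5 + 8.5 + 7 + 8.5 + 2 + 2 = 43
(Check: W+ + W- = 45 should equal n(n+1)/2 = 45.)
Step 4: Test statistic W = min(W+, W-) = 2.
Step 5: Ties in |d|, so use the tie-corrected normal approximation.
        E[W] = n(n+1)/4 = 9*10/4 = 22.5.
        Tie groups: |d|=1 (t=3), |d|=5 (t=3), |d|=8 (t=2); sum(t^3 - t) = 54.
        Var[W] = n(n+1)(2n+1)/24 - sum(t^3-t)/48 = 1710/24 - 54/48 = 70.125.
        z = (W - E[W]) / sqrt(Var[W]) = (2 - 22.5) / 8.3741 = -2.4480.
        Two-sided p = 2*Phi(z) = 0.014364.
Step 6: alpha = 0.1. reject H0.

W+ = 2, W- = 43, W = min = 2, p = 0.014364, reject H0.


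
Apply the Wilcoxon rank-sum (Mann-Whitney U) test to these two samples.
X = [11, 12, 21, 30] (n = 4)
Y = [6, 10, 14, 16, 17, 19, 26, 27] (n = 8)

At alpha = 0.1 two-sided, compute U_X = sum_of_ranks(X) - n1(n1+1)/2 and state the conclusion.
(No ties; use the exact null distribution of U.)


Step 1: Combine and sort all 12 observations; assign midranks.
sorted (value, group): (6,Y), (10,Y), (11,X), (12,X), (14,Y), (16,Y), (17,Y), (19,Y), (21,X), (26,Y), (27,Y), (30,X)
ranks: 6->1, 10->2, 11->3, 12->4, 14->5, 16->6, 17->7, 19->8, 21->9, 26->10, 27->11, 30->12
Step 2: Rank sum for X: R1 = 3 + 4 + 9 + 12 = 28.
Step 3: U_X = R1 - n1(n1+1)/2 = 28 - 4*5/2 = 28 - 10 = 18.
       U_Y = n1*n2 - U_X = 32 - 18 = 14.
Step 4: No ties, so the exact null distribution of U (based on enumerating the C(12,4) = 495 equally likely rank assignments) gives the two-sided p-value.
Step 5: p-value = 0.808081; compare to alpha = 0.1. fail to reject H0.

U_X = 18, p = 0.808081, fail to reject H0 at alpha = 0.1.


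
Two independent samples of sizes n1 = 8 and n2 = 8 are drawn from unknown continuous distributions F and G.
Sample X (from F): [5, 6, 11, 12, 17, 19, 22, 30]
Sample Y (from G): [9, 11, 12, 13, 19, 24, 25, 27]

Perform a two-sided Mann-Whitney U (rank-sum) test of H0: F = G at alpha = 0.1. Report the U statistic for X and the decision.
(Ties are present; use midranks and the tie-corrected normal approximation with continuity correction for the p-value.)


Step 1: Combine and sort all 16 observations; assign midranks.
sorted (value, group): (5,X), (6,X), (9,Y), (11,X), (11,Y), (12,X), (12,Y), (13,Y), (17,X), (19,X), (19,Y), (22,X), (24,Y), (25,Y), (27,Y), (30,X)
ranks: 5->1, 6->2, 9->3, 11->4.5, 11->4.5, 12->6.5, 12->6.5, 13->8, 17->9, 19->10.5, 19->10.5, 22->12, 24->13, 25->14, 27->15, 30->16
Step 2: Rank sum for X: R1 = 1 + 2 + 4.5 + 6.5 + 9 + 10.5 + 12 + 16 = 61.5.
Step 3: U_X = R1 - n1(n1+1)/2 = 61.5 - 8*9/2 = 61.5 - 36 = 25.5.
       U_Y = n1*n2 - U_X = 64 - 25.5 = 38.5.
Step 4: Ties are present, so use the tie-corrected normal approximation (with continuity correction) for the p-value.
Step 5: p-value = 0.527700; compare to alpha = 0.1. fail to reject H0.

U_X = 25.5, p = 0.527700, fail to reject H0 at alpha = 0.1.


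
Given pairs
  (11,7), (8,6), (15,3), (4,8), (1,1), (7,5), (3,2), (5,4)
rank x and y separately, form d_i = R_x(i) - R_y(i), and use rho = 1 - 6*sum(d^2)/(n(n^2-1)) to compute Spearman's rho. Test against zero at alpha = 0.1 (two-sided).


Step 1: Rank x and y separately (midranks; no ties here).
rank(x): 11->7, 8->6, 15->8, 4->3, 1->1, 7->5, 3->2, 5->4
rank(y): 7->7, 6->6, 3->3, 8->8, 1->1, 5->5, 2->2, 4->4
Step 2: d_i = R_x(i) - R_y(i); compute d_i^2.
  (7-7)^2=0, (6-6)^2=0, (8-3)^2=25, (3-8)^2=25, (1-1)^2=0, (5-5)^2=0, (2-2)^2=0, (4-4)^2=0
sum(d^2) = 50.
Step 3: rho = 1 - 6*50 / (8*(8^2 - 1)) = 1 - 300/504 = 0.404762.
Step 4: Under H0, t = rho * sqrt((n-2)/(1-rho^2)) = 1.0842 ~ t(6).
Step 5: Two-sided p-value from the t-distribution with 6 df = 0.319889.
Step 6: alpha = 0.1. fail to reject H0.

rho = 0.4048, p = 0.319889, fail to reject H0 at alpha = 0.1.


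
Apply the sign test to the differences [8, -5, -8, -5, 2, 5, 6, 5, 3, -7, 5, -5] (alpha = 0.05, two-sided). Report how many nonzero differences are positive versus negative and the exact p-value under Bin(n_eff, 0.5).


Step 1: Discard zero differences. Original n = 12; n_eff = number of nonzero differences = 12.
Nonzero differences (with sign): +8, -5, -8, -5, +2, +5, +6, +5, +3, -7, +5, -5
Step 2: Count signs: positive = 7, negative = 5.
Step 3: Under H0: P(positive) = 0.5, so the number of positives S ~ Bin(12, 0.5).
Step 4: Two-sided exact p-value = sum of Bin(12,0.5) probabilities at or below the observed probability = 0.774414.
Step 5: alpha = 0.05. fail to reject H0.

n_eff = 12, pos = 7, neg = 5, p = 0.774414, fail to reject H0.


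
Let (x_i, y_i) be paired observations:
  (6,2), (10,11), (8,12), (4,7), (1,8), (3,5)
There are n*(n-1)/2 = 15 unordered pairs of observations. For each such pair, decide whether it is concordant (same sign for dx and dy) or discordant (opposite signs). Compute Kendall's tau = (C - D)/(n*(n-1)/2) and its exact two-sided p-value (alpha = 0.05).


Step 1: Enumerate the 15 unordered pairs (i,j) with i<j and classify each by sign(x_j-x_i) * sign(y_j-y_i).
  (1,2):dx=+4,dy=+9->C; (1,3):dx=+2,dy=+10->C; (1,4):dx=-2,dy=+5->D; (1,5):dx=-5,dy=+6->D
  (1,6):dx=-3,dy=+3->D; (2,3):dx=-2,dy=+1->D; (2,4):dx=-6,dy=-4->C; (2,5):dx=-9,dy=-3->C
  (2,6):dx=-7,dy=-6->C; (3,4):dx=-4,dy=-5->C; (3,5):dx=-7,dy=-4->C; (3,6):dx=-5,dy=-7->C
  (4,5):dx=-3,dy=+1->D; (4,6):dx=-1,dy=-2->C; (5,6):dx=+2,dy=-3->D
Step 2: C = 9, D = 6, total pairs = 15.
Step 3: tau = (C - D)/(n(n-1)/2) = (9 - 6)/15 = 0.200000.
Step 4: Exact two-sided p-value (enumerate n! = 720 permutations of y under H0): p = 0.719444.
Step 5: alpha = 0.05. fail to reject H0.

tau_b = 0.2000 (C=9, D=6), p = 0.719444, fail to reject H0.


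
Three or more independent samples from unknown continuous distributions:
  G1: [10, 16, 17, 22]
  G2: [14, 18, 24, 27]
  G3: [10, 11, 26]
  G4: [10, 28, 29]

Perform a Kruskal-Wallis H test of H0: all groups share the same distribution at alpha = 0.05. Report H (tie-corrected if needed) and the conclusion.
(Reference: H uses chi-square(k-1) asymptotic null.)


Step 1: Combine all N = 14 observations and assign midranks.
sorted (value, group, rank): (10,G1,2), (10,G3,2), (10,G4,2), (11,G3,4), (14,G2,5), (16,G1,6), (17,G1,7), (18,G2,8), (22,G1,9), (24,G2,10), (26,G3,11), (27,G2,12), (28,G4,13), (29,G4,14)
Step 2: Sum ranks within each group.
R_1 = 24 (n_1 = 4)
R_2 = 35 (n_2 = 4)
R_3 = 17 (n_3 = 3)
R_4 = 29 (n_4 = 3)
Step 3: H = 12/(N(N+1)) * sum(R_i^2/n_i) - 3(N+1)
     = 12/(14*15) * (24^2/4 + 35^2/4 + 17^2/3 + 29^2/3) - 3*15
     = 0.057143 * 826.917 - 45
     = 2.252381.
Step 4: Ties present; correction factor C = 1 - 24/(14^3 - 14) = 0.991209. Corrected H = 2.252381 / 0.991209 = 2.272358.
Step 5: Under H0, H ~ chi^2(3); p-value = 0.517837.
Step 6: alpha = 0.05. fail to reject H0.

H = 2.2724, df = 3, p = 0.517837, fail to reject H0.


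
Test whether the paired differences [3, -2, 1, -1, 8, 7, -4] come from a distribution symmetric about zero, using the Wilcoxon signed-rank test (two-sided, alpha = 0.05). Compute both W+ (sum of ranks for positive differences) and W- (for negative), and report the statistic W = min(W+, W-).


Step 1: Drop any zero differences (none here) and take |d_i|.
|d| = [3, 2, 1, 1, 8, 7, 4]
Step 2: Midrank |d_i| (ties get averaged ranks).
ranks: |3|->4, |2|->3, |1|->1.5, |1|->1.5, |8|->7, |7|->6, |4|->5
Step 3: Attach original signs; sum ranks with positive sign and with negative sign.
W+ = 4 + 1.5 + 7 + 6 = 18.5
W- = 3 + 1.5 + 5 = 9.5
(Check: W+ + W- = 28 should equal n(n+1)/2 = 28.)
Step 4: Test statistic W = min(W+, W-) = 9.5.
Step 5: Ties in |d|, so use the tie-corrected normal approximation.
        E[W] = n(n+1)/4 = 7*8/4 = 14.
        Tie groups: |d|=1 (t=2); sum(t^3 - t) = 6.
        Var[W] = n(n+1)(2n+1)/24 - sum(t^3-t)/48 = 840/24 - 6/48 = 34.875.
        z = (W - E[W]) / sqrt(Var[W]) = (9.5 - 14) / 5.9055 = -0.7620.
        Two-sided p = 2*Phi(z) = 0.446060.
Step 6: alpha = 0.05. fail to reject H0.

W+ = 18.5, W- = 9.5, W = min = 9.5, p = 0.446060, fail to reject H0.


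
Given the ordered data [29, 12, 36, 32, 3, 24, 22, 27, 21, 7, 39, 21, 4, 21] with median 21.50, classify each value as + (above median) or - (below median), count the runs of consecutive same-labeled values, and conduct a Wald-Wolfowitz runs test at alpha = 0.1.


Step 1: Compute median = 21.50; label A = above, B = below.
Labels in order: ABAABAAABBABBB  (n_A = 7, n_B = 7)
Step 2: Count runs R = 8.
Step 3: Under H0 (random ordering), E[R] = 2*n_A*n_B/(n_A+n_B) + 1 = 2*7*7/14 + 1 = 8.0000.
        Var[R] = 2*n_A*n_B*(2*n_A*n_B - n_A - n_B) / ((n_A+n_B)^2 * (n_A+n_B-1)) = 8232/2548 = 3.2308.
        SD[R] = 1.7974.
Step 4: R = E[R], so z = 0 with no continuity correction.
Step 5: Two-sided p-value via normal approximation = 2*(1 - Phi(|z|)) = 1.000000.
Step 6: alpha = 0.1. fail to reject H0.

R = 8, z = 0.0000, p = 1.000000, fail to reject H0.


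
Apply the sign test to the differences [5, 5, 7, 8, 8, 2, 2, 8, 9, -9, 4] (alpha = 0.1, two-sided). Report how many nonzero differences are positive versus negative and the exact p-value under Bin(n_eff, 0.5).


Step 1: Discard zero differences. Original n = 11; n_eff = number of nonzero differences = 11.
Nonzero differences (with sign): +5, +5, +7, +8, +8, +2, +2, +8, +9, -9, +4
Step 2: Count signs: positive = 10, negative = 1.
Step 3: Under H0: P(positive) = 0.5, so the number of positives S ~ Bin(11, 0.5).
Step 4: Two-sided exact p-value = sum of Bin(11,0.5) probabilities at or below the observed probability = 0.011719.
Step 5: alpha = 0.1. reject H0.

n_eff = 11, pos = 10, neg = 1, p = 0.011719, reject H0.


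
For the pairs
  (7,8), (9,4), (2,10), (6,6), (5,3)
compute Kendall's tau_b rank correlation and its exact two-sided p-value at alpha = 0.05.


Step 1: Enumerate the 10 unordered pairs (i,j) with i<j and classify each by sign(x_j-x_i) * sign(y_j-y_i).
  (1,2):dx=+2,dy=-4->D; (1,3):dx=-5,dy=+2->D; (1,4):dx=-1,dy=-2->C; (1,5):dx=-2,dy=-5->C
  (2,3):dx=-7,dy=+6->D; (2,4):dx=-3,dy=+2->D; (2,5):dx=-4,dy=-1->C; (3,4):dx=+4,dy=-4->D
  (3,5):dx=+3,dy=-7->D; (4,5):dx=-1,dy=-3->C
Step 2: C = 4, D = 6, total pairs = 10.
Step 3: tau = (C - D)/(n(n-1)/2) = (4 - 6)/10 = -0.200000.
Step 4: Exact two-sided p-value (enumerate n! = 120 permutations of y under H0): p = 0.816667.
Step 5: alpha = 0.05. fail to reject H0.

tau_b = -0.2000 (C=4, D=6), p = 0.816667, fail to reject H0.


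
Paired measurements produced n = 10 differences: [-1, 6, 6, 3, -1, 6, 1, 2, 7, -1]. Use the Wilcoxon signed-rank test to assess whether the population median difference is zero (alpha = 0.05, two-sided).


Step 1: Drop any zero differences (none here) and take |d_i|.
|d| = [1, 6, 6, 3, 1, 6, 1, 2, 7, 1]
Step 2: Midrank |d_i| (ties get averaged ranks).
ranks: |1|->2.5, |6|->8, |6|->8, |3|->6, |1|->2.5, |6|->8, |1|->2.5, |2|->5, |7|->10, |1|->2.5
Step 3: Attach original signs; sum ranks with positive sign and with negative sign.
W+ = 8 + 8 + 6 + 8 + 2.5 + 5 + 10 = 47.5
W- = 2.5 + 2.5 + 2.5 = 7.5
(Check: W+ + W- = 55 should equal n(n+1)/2 = 55.)
Step 4: Test statistic W = min(W+, W-) = 7.5.
Step 5: Ties in |d|, so use the tie-corrected normal approximation.
        E[W] = n(n+1)/4 = 10*11/4 = 27.5.
        Tie groups: |d|=1 (t=4), |d|=6 (t=3); sum(t^3 - t) = 84.
        Var[W] = n(n+1)(2n+1)/24 - sum(t^3-t)/48 = 2310/24 - 84/48 = 94.5.
        z = (W - E[W]) / sqrt(Var[W]) = (7.5 - 27.5) / 9.7211 = -2.0574.
        Two-sided p = 2*Phi(z) = 0.039650.
Step 6: alpha = 0.05. reject H0.

W+ = 47.5, W- = 7.5, W = min = 7.5, p = 0.039650, reject H0.


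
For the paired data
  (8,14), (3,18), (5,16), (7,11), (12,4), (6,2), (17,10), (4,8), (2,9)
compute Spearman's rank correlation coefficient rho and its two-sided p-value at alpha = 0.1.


Step 1: Rank x and y separately (midranks; no ties here).
rank(x): 8->7, 3->2, 5->4, 7->6, 12->8, 6->5, 17->9, 4->3, 2->1
rank(y): 14->7, 18->9, 16->8, 11->6, 4->2, 2->1, 10->5, 8->3, 9->4
Step 2: d_i = R_x(i) - R_y(i); compute d_i^2.
  (7-7)^2=0, (2-9)^2=49, (4-8)^2=16, (6-6)^2=0, (8-2)^2=36, (5-1)^2=16, (9-5)^2=16, (3-3)^2=0, (1-4)^2=9
sum(d^2) = 142.
Step 3: rho = 1 - 6*142 / (9*(9^2 - 1)) = 1 - 852/720 = -0.183333.
Step 4: Under H0, t = rho * sqrt((n-2)/(1-rho^2)) = -0.4934 ~ t(7).
Step 5: Two-sided p-value from the t-distribution with 7 df = 0.636820.
Step 6: alpha = 0.1. fail to reject H0.

rho = -0.1833, p = 0.636820, fail to reject H0 at alpha = 0.1.


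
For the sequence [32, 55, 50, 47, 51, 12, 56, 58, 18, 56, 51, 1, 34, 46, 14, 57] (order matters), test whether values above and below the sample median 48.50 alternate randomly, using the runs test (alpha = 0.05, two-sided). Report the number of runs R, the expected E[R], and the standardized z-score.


Step 1: Compute median = 48.50; label A = above, B = below.
Labels in order: BAABABAABAABBBBA  (n_A = 8, n_B = 8)
Step 2: Count runs R = 10.
Step 3: Under H0 (random ordering), E[R] = 2*n_A*n_B/(n_A+n_B) + 1 = 2*8*8/16 + 1 = 9.0000.
        Var[R] = 2*n_A*n_B*(2*n_A*n_B - n_A - n_B) / ((n_A+n_B)^2 * (n_A+n_B-1)) = 14336/3840 = 3.7333.
        SD[R] = 1.9322.
Step 4: Continuity-corrected z = (R - 0.5 - E[R]) / SD[R] = (10 - 0.5 - 9.0000) / 1.9322 = 0.2588.
Step 5: Two-sided p-value via normal approximation = 2*(1 - Phi(|z|)) = 0.795809.
Step 6: alpha = 0.05. fail to reject H0.

R = 10, z = 0.2588, p = 0.795809, fail to reject H0.


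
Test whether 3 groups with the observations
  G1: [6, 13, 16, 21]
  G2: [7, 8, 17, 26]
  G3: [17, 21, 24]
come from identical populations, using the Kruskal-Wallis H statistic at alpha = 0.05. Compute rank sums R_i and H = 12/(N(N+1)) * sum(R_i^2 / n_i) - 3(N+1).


Step 1: Combine all N = 11 observations and assign midranks.
sorted (value, group, rank): (6,G1,1), (7,G2,2), (8,G2,3), (13,G1,4), (16,G1,5), (17,G2,6.5), (17,G3,6.5), (21,G1,8.5), (21,G3,8.5), (24,G3,10), (26,G2,11)
Step 2: Sum ranks within each group.
R_1 = 18.5 (n_1 = 4)
R_2 = 22.5 (n_2 = 4)
R_3 = 25 (n_3 = 3)
Step 3: H = 12/(N(N+1)) * sum(R_i^2/n_i) - 3(N+1)
     = 12/(11*12) * (18.5^2/4 + 22.5^2/4 + 25^2/3) - 3*12
     = 0.090909 * 420.458 - 36
     = 2.223485.
Step 4: Ties present; correction factor C = 1 - 12/(11^3 - 11) = 0.990909. Corrected H = 2.223485 / 0.990909 = 2.243884.
Step 5: Under H0, H ~ chi^2(2); p-value = 0.325647.
Step 6: alpha = 0.05. fail to reject H0.

H = 2.2439, df = 2, p = 0.325647, fail to reject H0.


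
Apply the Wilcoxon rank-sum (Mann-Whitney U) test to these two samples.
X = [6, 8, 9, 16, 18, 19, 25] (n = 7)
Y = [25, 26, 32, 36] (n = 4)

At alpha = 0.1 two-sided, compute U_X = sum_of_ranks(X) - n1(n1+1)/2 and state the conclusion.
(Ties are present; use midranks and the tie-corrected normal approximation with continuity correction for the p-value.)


Step 1: Combine and sort all 11 observations; assign midranks.
sorted (value, group): (6,X), (8,X), (9,X), (16,X), (18,X), (19,X), (25,X), (25,Y), (26,Y), (32,Y), (36,Y)
ranks: 6->1, 8->2, 9->3, 16->4, 18->5, 19->6, 25->7.5, 25->7.5, 26->9, 32->10, 36->11
Step 2: Rank sum for X: R1 = 1 + 2 + 3 + 4 + 5 + 6 + 7.5 = 28.5.
Step 3: U_X = R1 - n1(n1+1)/2 = 28.5 - 7*8/2 = 28.5 - 28 = 0.5.
       U_Y = n1*n2 - U_X = 28 - 0.5 = 27.5.
Step 4: Ties are present, so use the tie-corrected normal approximation (with continuity correction) for the p-value.
Step 5: p-value = 0.013802; compare to alpha = 0.1. reject H0.

U_X = 0.5, p = 0.013802, reject H0 at alpha = 0.1.


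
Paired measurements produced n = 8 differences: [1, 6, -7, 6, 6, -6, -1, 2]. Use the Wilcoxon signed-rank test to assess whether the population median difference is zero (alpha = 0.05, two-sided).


Step 1: Drop any zero differences (none here) and take |d_i|.
|d| = [1, 6, 7, 6, 6, 6, 1, 2]
Step 2: Midrank |d_i| (ties get averaged ranks).
ranks: |1|->1.5, |6|->5.5, |7|->8, |6|->5.5, |6|->5.5, |6|->5.5, |1|->1.5, |2|->3
Step 3: Attach original signs; sum ranks with positive sign and with negative sign.
W+ = 1.5 + 5.5 + 5.5 + 5.5 + 3 = 21
W- = 8 + 5.5 + 1.5 = 15
(Check: W+ + W- = 36 should equal n(n+1)/2 = 36.)
Step 4: Test statistic W = min(W+, W-) = 15.
Step 5: Ties in |d|, so use the tie-corrected normal approximation.
        E[W] = n(n+1)/4 = 8*9/4 = 18.
        Tie groups: |d|=1 (t=2), |d|=6 (t=4); sum(t^3 - t) = 66.
        Var[W] = n(n+1)(2n+1)/24 - sum(t^3-t)/48 = 1224/24 - 66/48 = 49.625.
        z = (W - E[W]) / sqrt(Var[W]) = (15 - 18) / 7.0445 = -0.4259.
        Two-sided p = 2*Phi(z) = 0.670207.
Step 6: alpha = 0.05. fail to reject H0.

W+ = 21, W- = 15, W = min = 15, p = 0.670207, fail to reject H0.


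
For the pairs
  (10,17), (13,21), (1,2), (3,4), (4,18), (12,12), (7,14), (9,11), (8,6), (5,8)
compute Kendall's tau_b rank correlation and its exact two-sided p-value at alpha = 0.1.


Step 1: Enumerate the 45 unordered pairs (i,j) with i<j and classify each by sign(x_j-x_i) * sign(y_j-y_i).
  (1,2):dx=+3,dy=+4->C; (1,3):dx=-9,dy=-15->C; (1,4):dx=-7,dy=-13->C; (1,5):dx=-6,dy=+1->D
  (1,6):dx=+2,dy=-5->D; (1,7):dx=-3,dy=-3->C; (1,8):dx=-1,dy=-6->C; (1,9):dx=-2,dy=-11->C
  (1,10):dx=-5,dy=-9->C; (2,3):dx=-12,dy=-19->C; (2,4):dx=-10,dy=-17->C; (2,5):dx=-9,dy=-3->C
  (2,6):dx=-1,dy=-9->C; (2,7):dx=-6,dy=-7->C; (2,8):dx=-4,dy=-10->C; (2,9):dx=-5,dy=-15->C
  (2,10):dx=-8,dy=-13->C; (3,4):dx=+2,dy=+2->C; (3,5):dx=+3,dy=+16->C; (3,6):dx=+11,dy=+10->C
  (3,7):dx=+6,dy=+12->C; (3,8):dx=+8,dy=+9->C; (3,9):dx=+7,dy=+4->C; (3,10):dx=+4,dy=+6->C
  (4,5):dx=+1,dy=+14->C; (4,6):dx=+9,dy=+8->C; (4,7):dx=+4,dy=+10->C; (4,8):dx=+6,dy=+7->C
  (4,9):dx=+5,dy=+2->C; (4,10):dx=+2,dy=+4->C; (5,6):dx=+8,dy=-6->D; (5,7):dx=+3,dy=-4->D
  (5,8):dx=+5,dy=-7->D; (5,9):dx=+4,dy=-12->D; (5,10):dx=+1,dy=-10->D; (6,7):dx=-5,dy=+2->D
  (6,8):dx=-3,dy=-1->C; (6,9):dx=-4,dy=-6->C; (6,10):dx=-7,dy=-4->C; (7,8):dx=+2,dy=-3->D
  (7,9):dx=+1,dy=-8->D; (7,10):dx=-2,dy=-6->C; (8,9):dx=-1,dy=-5->C; (8,10):dx=-4,dy=-3->C
  (9,10):dx=-3,dy=+2->D
Step 2: C = 34, D = 11, total pairs = 45.
Step 3: tau = (C - D)/(n(n-1)/2) = (34 - 11)/45 = 0.511111.
Step 4: Exact two-sided p-value (enumerate n! = 3628800 permutations of y under H0): p = 0.046623.
Step 5: alpha = 0.1. reject H0.

tau_b = 0.5111 (C=34, D=11), p = 0.046623, reject H0.


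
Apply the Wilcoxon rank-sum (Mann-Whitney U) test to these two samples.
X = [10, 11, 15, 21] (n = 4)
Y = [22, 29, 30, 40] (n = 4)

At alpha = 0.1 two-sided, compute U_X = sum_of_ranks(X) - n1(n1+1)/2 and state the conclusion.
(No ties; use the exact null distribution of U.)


Step 1: Combine and sort all 8 observations; assign midranks.
sorted (value, group): (10,X), (11,X), (15,X), (21,X), (22,Y), (29,Y), (30,Y), (40,Y)
ranks: 10->1, 11->2, 15->3, 21->4, 22->5, 29->6, 30->7, 40->8
Step 2: Rank sum for X: R1 = 1 + 2 + 3 + 4 = 10.
Step 3: U_X = R1 - n1(n1+1)/2 = 10 - 4*5/2 = 10 - 10 = 0.
       U_Y = n1*n2 - U_X = 16 - 0 = 16.
Step 4: No ties, so the exact null distribution of U (based on enumerating the C(8,4) = 70 equally likely rank assignments) gives the two-sided p-value.
Step 5: p-value = 0.028571; compare to alpha = 0.1. reject H0.

U_X = 0, p = 0.028571, reject H0 at alpha = 0.1.


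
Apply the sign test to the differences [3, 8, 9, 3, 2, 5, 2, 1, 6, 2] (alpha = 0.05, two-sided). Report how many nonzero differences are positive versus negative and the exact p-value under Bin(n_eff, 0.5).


Step 1: Discard zero differences. Original n = 10; n_eff = number of nonzero differences = 10.
Nonzero differences (with sign): +3, +8, +9, +3, +2, +5, +2, +1, +6, +2
Step 2: Count signs: positive = 10, negative = 0.
Step 3: Under H0: P(positive) = 0.5, so the number of positives S ~ Bin(10, 0.5).
Step 4: Two-sided exact p-value = sum of Bin(10,0.5) probabilities at or below the observed probability = 0.001953.
Step 5: alpha = 0.05. reject H0.

n_eff = 10, pos = 10, neg = 0, p = 0.001953, reject H0.


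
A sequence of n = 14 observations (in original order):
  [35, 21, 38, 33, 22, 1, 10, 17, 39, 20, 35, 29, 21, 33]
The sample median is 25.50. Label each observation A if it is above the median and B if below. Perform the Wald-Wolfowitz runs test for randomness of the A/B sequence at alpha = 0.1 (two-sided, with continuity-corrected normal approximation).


Step 1: Compute median = 25.50; label A = above, B = below.
Labels in order: ABAABBBBABAABA  (n_A = 7, n_B = 7)
Step 2: Count runs R = 9.
Step 3: Under H0 (random ordering), E[R] = 2*n_A*n_B/(n_A+n_B) + 1 = 2*7*7/14 + 1 = 8.0000.
        Var[R] = 2*n_A*n_B*(2*n_A*n_B - n_A - n_B) / ((n_A+n_B)^2 * (n_A+n_B-1)) = 8232/2548 = 3.2308.
        SD[R] = 1.7974.
Step 4: Continuity-corrected z = (R - 0.5 - E[R]) / SD[R] = (9 - 0.5 - 8.0000) / 1.7974 = 0.2782.
Step 5: Two-sided p-value via normal approximation = 2*(1 - Phi(|z|)) = 0.780879.
Step 6: alpha = 0.1. fail to reject H0.

R = 9, z = 0.2782, p = 0.780879, fail to reject H0.


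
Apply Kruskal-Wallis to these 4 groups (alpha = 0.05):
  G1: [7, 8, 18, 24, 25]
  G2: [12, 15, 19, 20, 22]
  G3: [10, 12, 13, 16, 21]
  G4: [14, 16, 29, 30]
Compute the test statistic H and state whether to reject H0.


Step 1: Combine all N = 19 observations and assign midranks.
sorted (value, group, rank): (7,G1,1), (8,G1,2), (10,G3,3), (12,G2,4.5), (12,G3,4.5), (13,G3,6), (14,G4,7), (15,G2,8), (16,G3,9.5), (16,G4,9.5), (18,G1,11), (19,G2,12), (20,G2,13), (21,G3,14), (22,G2,15), (24,G1,16), (25,G1,17), (29,G4,18), (30,G4,19)
Step 2: Sum ranks within each group.
R_1 = 47 (n_1 = 5)
R_2 = 52.5 (n_2 = 5)
R_3 = 37 (n_3 = 5)
R_4 = 53.5 (n_4 = 4)
Step 3: H = 12/(N(N+1)) * sum(R_i^2/n_i) - 3(N+1)
     = 12/(19*20) * (47^2/5 + 52.5^2/5 + 37^2/5 + 53.5^2/4) - 3*20
     = 0.031579 * 1982.41 - 60
     = 2.602500.
Step 4: Ties present; correction factor C = 1 - 12/(19^3 - 19) = 0.998246. Corrected H = 2.602500 / 0.998246 = 2.607074.
Step 5: Under H0, H ~ chi^2(3); p-value = 0.456251.
Step 6: alpha = 0.05. fail to reject H0.

H = 2.6071, df = 3, p = 0.456251, fail to reject H0.


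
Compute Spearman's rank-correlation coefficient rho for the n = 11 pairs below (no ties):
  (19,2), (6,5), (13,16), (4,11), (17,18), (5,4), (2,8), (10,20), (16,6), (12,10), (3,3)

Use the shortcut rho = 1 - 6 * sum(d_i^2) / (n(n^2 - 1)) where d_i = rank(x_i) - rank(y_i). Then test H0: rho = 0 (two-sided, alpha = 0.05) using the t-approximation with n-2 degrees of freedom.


Step 1: Rank x and y separately (midranks; no ties here).
rank(x): 19->11, 6->5, 13->8, 4->3, 17->10, 5->4, 2->1, 10->6, 16->9, 12->7, 3->2
rank(y): 2->1, 5->4, 16->9, 11->8, 18->10, 4->3, 8->6, 20->11, 6->5, 10->7, 3->2
Step 2: d_i = R_x(i) - R_y(i); compute d_i^2.
  (11-1)^2=100, (5-4)^2=1, (8-9)^2=1, (3-8)^2=25, (10-10)^2=0, (4-3)^2=1, (1-6)^2=25, (6-11)^2=25, (9-5)^2=16, (7-7)^2=0, (2-2)^2=0
sum(d^2) = 194.
Step 3: rho = 1 - 6*194 / (11*(11^2 - 1)) = 1 - 1164/1320 = 0.118182.
Step 4: Under H0, t = rho * sqrt((n-2)/(1-rho^2)) = 0.3570 ~ t(9).
Step 5: Two-sided p-value from the t-distribution with 9 df = 0.729285.
Step 6: alpha = 0.05. fail to reject H0.

rho = 0.1182, p = 0.729285, fail to reject H0 at alpha = 0.05.


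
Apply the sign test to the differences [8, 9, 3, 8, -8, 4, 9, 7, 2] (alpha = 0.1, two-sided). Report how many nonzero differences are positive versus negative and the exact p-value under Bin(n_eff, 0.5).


Step 1: Discard zero differences. Original n = 9; n_eff = number of nonzero differences = 9.
Nonzero differences (with sign): +8, +9, +3, +8, -8, +4, +9, +7, +2
Step 2: Count signs: positive = 8, negative = 1.
Step 3: Under H0: P(positive) = 0.5, so the number of positives S ~ Bin(9, 0.5).
Step 4: Two-sided exact p-value = sum of Bin(9,0.5) probabilities at or below the observed probability = 0.039062.
Step 5: alpha = 0.1. reject H0.

n_eff = 9, pos = 8, neg = 1, p = 0.039062, reject H0.


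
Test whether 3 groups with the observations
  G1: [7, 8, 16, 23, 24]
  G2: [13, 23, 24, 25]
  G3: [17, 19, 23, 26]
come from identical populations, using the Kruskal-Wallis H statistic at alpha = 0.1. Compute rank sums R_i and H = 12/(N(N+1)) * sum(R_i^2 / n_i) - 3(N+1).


Step 1: Combine all N = 13 observations and assign midranks.
sorted (value, group, rank): (7,G1,1), (8,G1,2), (13,G2,3), (16,G1,4), (17,G3,5), (19,G3,6), (23,G1,8), (23,G2,8), (23,G3,8), (24,G1,10.5), (24,G2,10.5), (25,G2,12), (26,G3,13)
Step 2: Sum ranks within each group.
R_1 = 25.5 (n_1 = 5)
R_2 = 33.5 (n_2 = 4)
R_3 = 32 (n_3 = 4)
Step 3: H = 12/(N(N+1)) * sum(R_i^2/n_i) - 3(N+1)
     = 12/(13*14) * (25.5^2/5 + 33.5^2/4 + 32^2/4) - 3*14
     = 0.065934 * 666.612 - 42
     = 1.952473.
Step 4: Ties present; correction factor C = 1 - 30/(13^3 - 13) = 0.986264. Corrected H = 1.952473 / 0.986264 = 1.979666.
Step 5: Under H0, H ~ chi^2(2); p-value = 0.371639.
Step 6: alpha = 0.1. fail to reject H0.

H = 1.9797, df = 2, p = 0.371639, fail to reject H0.


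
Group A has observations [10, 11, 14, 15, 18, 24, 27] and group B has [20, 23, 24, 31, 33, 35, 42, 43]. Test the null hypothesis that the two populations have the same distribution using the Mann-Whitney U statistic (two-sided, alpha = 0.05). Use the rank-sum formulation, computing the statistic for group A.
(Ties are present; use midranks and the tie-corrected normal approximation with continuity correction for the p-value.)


Step 1: Combine and sort all 15 observations; assign midranks.
sorted (value, group): (10,X), (11,X), (14,X), (15,X), (18,X), (20,Y), (23,Y), (24,X), (24,Y), (27,X), (31,Y), (33,Y), (35,Y), (42,Y), (43,Y)
ranks: 10->1, 11->2, 14->3, 15->4, 18->5, 20->6, 23->7, 24->8.5, 24->8.5, 27->10, 31->11, 33->12, 35->13, 42->14, 43->15
Step 2: Rank sum for X: R1 = 1 + 2 + 3 + 4 + 5 + 8.5 + 10 = 33.5.
Step 3: U_X = R1 - n1(n1+1)/2 = 33.5 - 7*8/2 = 33.5 - 28 = 5.5.
       U_Y = n1*n2 - U_X = 56 - 5.5 = 50.5.
Step 4: Ties are present, so use the tie-corrected normal approximation (with continuity correction) for the p-value.
Step 5: p-value = 0.010826; compare to alpha = 0.05. reject H0.

U_X = 5.5, p = 0.010826, reject H0 at alpha = 0.05.


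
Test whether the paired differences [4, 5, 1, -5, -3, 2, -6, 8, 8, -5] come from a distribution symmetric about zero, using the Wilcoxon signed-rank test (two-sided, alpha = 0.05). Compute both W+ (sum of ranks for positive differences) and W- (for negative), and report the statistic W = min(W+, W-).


Step 1: Drop any zero differences (none here) and take |d_i|.
|d| = [4, 5, 1, 5, 3, 2, 6, 8, 8, 5]
Step 2: Midrank |d_i| (ties get averaged ranks).
ranks: |4|->4, |5|->6, |1|->1, |5|->6, |3|->3, |2|->2, |6|->8, |8|->9.5, |8|->9.5, |5|->6
Step 3: Attach original signs; sum ranks with positive sign and with negative sign.
W+ = 4 + 6 + 1 + 2 + 9.5 + 9.5 = 32
W- = 6 + 3 + 8 + 6 = 23
(Check: W+ + W- = 55 should equal n(n+1)/2 = 55.)
Step 4: Test statistic W = min(W+, W-) = 23.
Step 5: Ties in |d|, so use the tie-corrected normal approximation.
        E[W] = n(n+1)/4 = 10*11/4 = 27.5.
        Tie groups: |d|=5 (t=3), |d|=8 (t=2); sum(t^3 - t) = 30.
        Var[W] = n(n+1)(2n+1)/24 - sum(t^3-t)/48 = 2310/24 - 30/48 = 95.625.
        z = (W - E[W]) / sqrt(Var[W]) = (23 - 27.5) / 9.7788 = -0.4602.
        Two-sided p = 2*Phi(z) = 0.645388.
Step 6: alpha = 0.05. fail to reject H0.

W+ = 32, W- = 23, W = min = 23, p = 0.645388, fail to reject H0.


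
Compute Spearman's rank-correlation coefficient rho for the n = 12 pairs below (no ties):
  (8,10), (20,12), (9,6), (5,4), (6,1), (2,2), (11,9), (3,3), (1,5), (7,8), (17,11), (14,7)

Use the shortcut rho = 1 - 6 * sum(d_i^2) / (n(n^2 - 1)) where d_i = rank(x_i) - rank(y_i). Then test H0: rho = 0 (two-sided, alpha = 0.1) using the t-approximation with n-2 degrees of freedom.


Step 1: Rank x and y separately (midranks; no ties here).
rank(x): 8->7, 20->12, 9->8, 5->4, 6->5, 2->2, 11->9, 3->3, 1->1, 7->6, 17->11, 14->10
rank(y): 10->10, 12->12, 6->6, 4->4, 1->1, 2->2, 9->9, 3->3, 5->5, 8->8, 11->11, 7->7
Step 2: d_i = R_x(i) - R_y(i); compute d_i^2.
  (7-10)^2=9, (12-12)^2=0, (8-6)^2=4, (4-4)^2=0, (5-1)^2=16, (2-2)^2=0, (9-9)^2=0, (3-3)^2=0, (1-5)^2=16, (6-8)^2=4, (11-11)^2=0, (10-7)^2=9
sum(d^2) = 58.
Step 3: rho = 1 - 6*58 / (12*(12^2 - 1)) = 1 - 348/1716 = 0.797203.
Step 4: Under H0, t = rho * sqrt((n-2)/(1-rho^2)) = 4.1758 ~ t(10).
Step 5: Two-sided p-value from the t-distribution with 10 df = 0.001900.
Step 6: alpha = 0.1. reject H0.

rho = 0.7972, p = 0.001900, reject H0 at alpha = 0.1.


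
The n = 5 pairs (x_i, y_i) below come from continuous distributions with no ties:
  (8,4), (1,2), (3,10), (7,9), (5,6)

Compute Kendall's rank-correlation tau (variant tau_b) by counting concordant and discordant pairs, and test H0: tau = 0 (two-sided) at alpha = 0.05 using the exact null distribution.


Step 1: Enumerate the 10 unordered pairs (i,j) with i<j and classify each by sign(x_j-x_i) * sign(y_j-y_i).
  (1,2):dx=-7,dy=-2->C; (1,3):dx=-5,dy=+6->D; (1,4):dx=-1,dy=+5->D; (1,5):dx=-3,dy=+2->D
  (2,3):dx=+2,dy=+8->C; (2,4):dx=+6,dy=+7->C; (2,5):dx=+4,dy=+4->C; (3,4):dx=+4,dy=-1->D
  (3,5):dx=+2,dy=-4->D; (4,5):dx=-2,dy=-3->C
Step 2: C = 5, D = 5, total pairs = 10.
Step 3: tau = (C - D)/(n(n-1)/2) = (5 - 5)/10 = 0.000000.
Step 4: Exact two-sided p-value (enumerate n! = 120 permutations of y under H0): p = 1.000000.
Step 5: alpha = 0.05. fail to reject H0.

tau_b = 0.0000 (C=5, D=5), p = 1.000000, fail to reject H0.


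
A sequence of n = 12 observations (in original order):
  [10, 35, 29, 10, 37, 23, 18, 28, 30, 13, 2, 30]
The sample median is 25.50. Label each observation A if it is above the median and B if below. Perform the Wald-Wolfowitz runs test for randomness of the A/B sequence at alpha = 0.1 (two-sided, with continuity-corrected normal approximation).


Step 1: Compute median = 25.50; label A = above, B = below.
Labels in order: BAABABBAABBA  (n_A = 6, n_B = 6)
Step 2: Count runs R = 8.
Step 3: Under H0 (random ordering), E[R] = 2*n_A*n_B/(n_A+n_B) + 1 = 2*6*6/12 + 1 = 7.0000.
        Var[R] = 2*n_A*n_B*(2*n_A*n_B - n_A - n_B) / ((n_A+n_B)^2 * (n_A+n_B-1)) = 4320/1584 = 2.7273.
        SD[R] = 1.6514.
Step 4: Continuity-corrected z = (R - 0.5 - E[R]) / SD[R] = (8 - 0.5 - 7.0000) / 1.6514 = 0.3028.
Step 5: Two-sided p-value via normal approximation = 2*(1 - Phi(|z|)) = 0.762069.
Step 6: alpha = 0.1. fail to reject H0.

R = 8, z = 0.3028, p = 0.762069, fail to reject H0.


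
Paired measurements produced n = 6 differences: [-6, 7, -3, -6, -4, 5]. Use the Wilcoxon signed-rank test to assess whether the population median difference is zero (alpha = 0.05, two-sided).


Step 1: Drop any zero differences (none here) and take |d_i|.
|d| = [6, 7, 3, 6, 4, 5]
Step 2: Midrank |d_i| (ties get averaged ranks).
ranks: |6|->4.5, |7|->6, |3|->1, |6|->4.5, |4|->2, |5|->3
Step 3: Attach original signs; sum ranks with positive sign and with negative sign.
W+ = 6 + 3 = 9
W- = 4.5 + 1 + 4.5 + 2 = 12
(Check: W+ + W- = 21 should equal n(n+1)/2 = 21.)
Step 4: Test statistic W = min(W+, W-) = 9.
Step 5: Ties in |d|, so use the tie-corrected normal approximation.
        E[W] = n(n+1)/4 = 6*7/4 = 10.5.
        Tie groups: |d|=6 (t=2); sum(t^3 - t) = 6.
        Var[W] = n(n+1)(2n+1)/24 - sum(t^3-t)/48 = 546/24 - 6/48 = 22.625.
        z = (W - E[W]) / sqrt(Var[W]) = (9 - 10.5) / 4.7566 = -0.3154.
        Two-sided p = 2*Phi(z) = 0.752494.
Step 6: alpha = 0.05. fail to reject H0.

W+ = 9, W- = 12, W = min = 9, p = 0.752494, fail to reject H0.


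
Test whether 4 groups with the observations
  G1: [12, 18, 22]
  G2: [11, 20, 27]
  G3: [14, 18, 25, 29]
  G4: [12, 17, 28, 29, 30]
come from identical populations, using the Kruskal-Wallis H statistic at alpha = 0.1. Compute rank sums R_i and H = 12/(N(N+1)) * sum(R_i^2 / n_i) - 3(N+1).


Step 1: Combine all N = 15 observations and assign midranks.
sorted (value, group, rank): (11,G2,1), (12,G1,2.5), (12,G4,2.5), (14,G3,4), (17,G4,5), (18,G1,6.5), (18,G3,6.5), (20,G2,8), (22,G1,9), (25,G3,10), (27,G2,11), (28,G4,12), (29,G3,13.5), (29,G4,13.5), (30,G4,15)
Step 2: Sum ranks within each group.
R_1 = 18 (n_1 = 3)
R_2 = 20 (n_2 = 3)
R_3 = 34 (n_3 = 4)
R_4 = 48 (n_4 = 5)
Step 3: H = 12/(N(N+1)) * sum(R_i^2/n_i) - 3(N+1)
     = 12/(15*16) * (18^2/3 + 20^2/3 + 34^2/4 + 48^2/5) - 3*16
     = 0.050000 * 991.133 - 48
     = 1.556667.
Step 4: Ties present; correction factor C = 1 - 18/(15^3 - 15) = 0.994643. Corrected H = 1.556667 / 0.994643 = 1.565051.
Step 5: Under H0, H ~ chi^2(3); p-value = 0.667340.
Step 6: alpha = 0.1. fail to reject H0.

H = 1.5651, df = 3, p = 0.667340, fail to reject H0.


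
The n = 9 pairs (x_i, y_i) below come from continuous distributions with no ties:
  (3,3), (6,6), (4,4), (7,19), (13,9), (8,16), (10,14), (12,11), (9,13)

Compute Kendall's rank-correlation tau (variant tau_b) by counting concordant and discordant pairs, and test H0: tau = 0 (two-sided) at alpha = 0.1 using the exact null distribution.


Step 1: Enumerate the 36 unordered pairs (i,j) with i<j and classify each by sign(x_j-x_i) * sign(y_j-y_i).
  (1,2):dx=+3,dy=+3->C; (1,3):dx=+1,dy=+1->C; (1,4):dx=+4,dy=+16->C; (1,5):dx=+10,dy=+6->C
  (1,6):dx=+5,dy=+13->C; (1,7):dx=+7,dy=+11->C; (1,8):dx=+9,dy=+8->C; (1,9):dx=+6,dy=+10->C
  (2,3):dx=-2,dy=-2->C; (2,4):dx=+1,dy=+13->C; (2,5):dx=+7,dy=+3->C; (2,6):dx=+2,dy=+10->C
  (2,7):dx=+4,dy=+8->C; (2,8):dx=+6,dy=+5->C; (2,9):dx=+3,dy=+7->C; (3,4):dx=+3,dy=+15->C
  (3,5):dx=+9,dy=+5->C; (3,6):dx=+4,dy=+12->C; (3,7):dx=+6,dy=+10->C; (3,8):dx=+8,dy=+7->C
  (3,9):dx=+5,dy=+9->C; (4,5):dx=+6,dy=-10->D; (4,6):dx=+1,dy=-3->D; (4,7):dx=+3,dy=-5->D
  (4,8):dx=+5,dy=-8->D; (4,9):dx=+2,dy=-6->D; (5,6):dx=-5,dy=+7->D; (5,7):dx=-3,dy=+5->D
  (5,8):dx=-1,dy=+2->D; (5,9):dx=-4,dy=+4->D; (6,7):dx=+2,dy=-2->D; (6,8):dx=+4,dy=-5->D
  (6,9):dx=+1,dy=-3->D; (7,8):dx=+2,dy=-3->D; (7,9):dx=-1,dy=-1->C; (8,9):dx=-3,dy=+2->D
Step 2: C = 22, D = 14, total pairs = 36.
Step 3: tau = (C - D)/(n(n-1)/2) = (22 - 14)/36 = 0.222222.
Step 4: Exact two-sided p-value (enumerate n! = 362880 permutations of y under H0): p = 0.476709.
Step 5: alpha = 0.1. fail to reject H0.

tau_b = 0.2222 (C=22, D=14), p = 0.476709, fail to reject H0.
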